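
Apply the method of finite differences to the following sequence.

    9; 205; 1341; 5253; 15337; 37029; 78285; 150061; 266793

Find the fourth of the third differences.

7956

Δ: 196, 1136, 3912, 10084, 21692, 41256, 71776, 116732
Δ²: 940, 2776, 6172, 11608, 19564, 30520, 44956
Δ³: 1836, 3396, 5436, 7956, 10956, 14436
Δ⁴: 1560, 2040, 2520, 3000, 3480
Δ⁵: 480, 480, 480, 480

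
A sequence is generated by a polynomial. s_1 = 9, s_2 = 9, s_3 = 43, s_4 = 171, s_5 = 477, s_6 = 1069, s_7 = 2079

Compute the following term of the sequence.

Δ: 0, 34, 128, 306, 592, 1010
Δ²: 34, 94, 178, 286, 418
Δ³: 60, 84, 108, 132
Δ⁴: 24, 24, 24
Constant fourth difference = 24, so extend:
132 + 24 = 156;  418 + 156 = 574;  1010 + 574 = 1584;  2079 + 1584 = 3663

3663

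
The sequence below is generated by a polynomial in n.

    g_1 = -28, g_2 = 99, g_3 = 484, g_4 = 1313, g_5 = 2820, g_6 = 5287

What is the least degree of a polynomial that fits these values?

4

Δ: 127, 385, 829, 1507, 2467
Δ²: 258, 444, 678, 960
Δ³: 186, 234, 282
Δ⁴: 48, 48
The fourth differences are constant, so the polynomial has degree 4.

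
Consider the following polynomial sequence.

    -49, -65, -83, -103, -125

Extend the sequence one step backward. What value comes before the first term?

-35

-16  -18  -20  -22
-2  -2  -2
The second differences are constant at -2.
Work back: -16 + 2 = -14;  -49 + 14 = -35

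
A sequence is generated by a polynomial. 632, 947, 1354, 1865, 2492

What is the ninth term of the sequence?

6400

First differences: 315 , 407 , 511 , 627
Second differences: 92 , 104 , 116
Third differences: 12 , 12
Constant third difference = 12, so extend:
116 + 12 = 128;  627 + 128 = 755;  2492 + 755 = 3247
128 + 12 = 140;  755 + 140 = 895;  3247 + 895 = 4142
140 + 12 = 152;  895 + 152 = 1047;  4142 + 1047 = 5189
152 + 12 = 164;  1047 + 164 = 1211;  5189 + 1211 = 6400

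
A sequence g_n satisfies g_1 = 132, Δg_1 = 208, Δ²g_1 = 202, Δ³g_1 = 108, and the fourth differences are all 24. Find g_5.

Build the table forward from the leading diagonal:
Fourth differences: 24, 24, 24, 24, 24
Third differences: 108, 132, 156, 180, 204
Second differences: 202, 310, 442, 598, 778
First differences: 208, 410, 720, 1162, 1760
g: 132, 340, 750, 1470, 2632

2632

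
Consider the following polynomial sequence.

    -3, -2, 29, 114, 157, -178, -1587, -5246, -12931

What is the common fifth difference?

-120

First differences: 1, 31, 85, 43, -335, -1409, -3659, -7685
Second differences: 30, 54, -42, -378, -1074, -2250, -4026
Third differences: 24, -96, -336, -696, -1176, -1776
Fourth differences: -120, -240, -360, -480, -600
Fifth differences: -120, -120, -120, -120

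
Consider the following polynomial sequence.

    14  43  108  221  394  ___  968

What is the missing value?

639

Using the first 5 terms:
Δ: 29, 65, 113, 173
Δ²: 36, 48, 60
Δ³: 12, 12
Constant third difference = 12.
Extend forward: 60 + 12 = 72;  173 + 72 = 245;  394 + 245 = 639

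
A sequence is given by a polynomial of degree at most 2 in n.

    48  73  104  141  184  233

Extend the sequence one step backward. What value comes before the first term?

Δ: 25, 31, 37, 43, 49
Δ²: 6, 6, 6, 6
The second differences are constant at 6.
Work back: 25 − 6 = 19;  48 − 19 = 29

29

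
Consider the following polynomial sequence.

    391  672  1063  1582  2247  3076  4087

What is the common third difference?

First differences: 281, 391, 519, 665, 829, 1011
Second differences: 110, 128, 146, 164, 182
Third differences: 18, 18, 18, 18

18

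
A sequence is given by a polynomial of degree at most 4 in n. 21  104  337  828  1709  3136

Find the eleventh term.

D1: 83, 233, 491, 881, 1427
D2: 150, 258, 390, 546
D3: 108, 132, 156
D4: 24, 24
Fourth differences constant at 24.
156 + 24 = 180;  546 + 180 = 726;  1427 + 726 = 2153;  3136 + 2153 = 5289
180 + 24 = 204;  726 + 204 = 930;  2153 + 930 = 3083;  5289 + 3083 = 8372
204 + 24 = 228;  930 + 228 = 1158;  3083 + 1158 = 4241;  8372 + 4241 = 12613
228 + 24 = 252;  1158 + 252 = 1410;  4241 + 1410 = 5651;  12613 + 5651 = 18264
252 + 24 = 276;  1410 + 276 = 1686;  5651 + 1686 = 7337;  18264 + 7337 = 25601

25601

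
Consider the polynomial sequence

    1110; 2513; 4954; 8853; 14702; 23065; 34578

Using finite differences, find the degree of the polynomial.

Δ: 1403, 2441, 3899, 5849, 8363, 11513
Δ²: 1038, 1458, 1950, 2514, 3150
Δ³: 420, 492, 564, 636
Δ⁴: 72, 72, 72
The fourth differences are constant, so the polynomial has degree 4.

4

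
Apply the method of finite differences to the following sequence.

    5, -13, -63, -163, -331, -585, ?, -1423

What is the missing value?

-943

Using the first 6 terms:
D1: -18  -50  -100  -168  -254
D2: -32  -50  -68  -86
D3: -18  -18  -18
Constant third difference = -18.
Extend forward: -86 − 18 = -104;  -254 − 104 = -358;  -585 − 358 = -943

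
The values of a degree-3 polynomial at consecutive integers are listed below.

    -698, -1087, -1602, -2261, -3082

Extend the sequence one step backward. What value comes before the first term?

Δ: -389  -515  -659  -821
Δ²: -126  -144  -162
Δ³: -18  -18
The third differences are constant at -18.
Work back: -126 + 18 = -108;  -389 + 108 = -281;  -698 + 281 = -417

-417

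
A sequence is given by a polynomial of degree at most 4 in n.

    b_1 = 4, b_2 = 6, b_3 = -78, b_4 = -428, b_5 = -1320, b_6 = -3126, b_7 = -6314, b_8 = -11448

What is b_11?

-45606

2  -84  -350  -892  -1806  -3188  -5134
-86  -266  -542  -914  -1382  -1946
-180  -276  -372  -468  -564
-96  -96  -96  -96
Constant fourth difference = -96, so extend:
-564 − 96 = -660;  -1946 − 660 = -2606;  -5134 − 2606 = -7740;  -11448 − 7740 = -19188
-660 − 96 = -756;  -2606 − 756 = -3362;  -7740 − 3362 = -11102;  -19188 − 11102 = -30290
-756 − 96 = -852;  -3362 − 852 = -4214;  -11102 − 4214 = -15316;  -30290 − 15316 = -45606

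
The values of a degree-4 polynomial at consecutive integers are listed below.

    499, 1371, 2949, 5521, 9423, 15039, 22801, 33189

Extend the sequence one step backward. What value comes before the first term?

872  1578  2572  3902  5616  7762  10388
706  994  1330  1714  2146  2626
288  336  384  432  480
48  48  48  48
The fourth differences are constant at 48.
Work back: 288 − 48 = 240;  706 − 240 = 466;  872 − 466 = 406;  499 − 406 = 93

93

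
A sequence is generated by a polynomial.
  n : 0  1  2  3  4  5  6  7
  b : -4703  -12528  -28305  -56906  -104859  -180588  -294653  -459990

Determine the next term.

D1: -7825  -15777  -28601  -47953  -75729  -114065  -165337
D2: -7952  -12824  -19352  -27776  -38336  -51272
D3: -4872  -6528  -8424  -10560  -12936
D4: -1656  -1896  -2136  -2376
D5: -240  -240  -240
Fifth differences constant at -240.
-2376 − 240 = -2616;  -12936 − 2616 = -15552;  -51272 − 15552 = -66824;  -165337 − 66824 = -232161;  -459990 − 232161 = -692151

-692151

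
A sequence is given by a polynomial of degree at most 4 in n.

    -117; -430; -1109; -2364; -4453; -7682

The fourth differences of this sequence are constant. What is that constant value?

Δ: -313, -679, -1255, -2089, -3229
Δ²: -366, -576, -834, -1140
Δ³: -210, -258, -306
Δ⁴: -48, -48

-48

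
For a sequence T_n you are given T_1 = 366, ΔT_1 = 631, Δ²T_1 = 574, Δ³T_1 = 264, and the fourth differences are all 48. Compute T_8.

27757

Build the table forward from the leading diagonal:
Fourth differences: 48, 48, 48, 48, 48, 48, 48, 48
Third differences: 264, 312, 360, 408, 456, 504, 552, 600
Second differences: 574, 838, 1150, 1510, 1918, 2374, 2878, 3430
First differences: 631, 1205, 2043, 3193, 4703, 6621, 8995, 11873
T: 366, 997, 2202, 4245, 7438, 12141, 18762, 27757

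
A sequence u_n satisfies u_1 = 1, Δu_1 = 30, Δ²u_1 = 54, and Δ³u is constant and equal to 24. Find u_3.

115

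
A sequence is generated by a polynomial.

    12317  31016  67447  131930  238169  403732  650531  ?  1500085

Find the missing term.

Using the first 7 terms:
Δ: 18699, 36431, 64483, 106239, 165563, 246799
Δ²: 17732, 28052, 41756, 59324, 81236
Δ³: 10320, 13704, 17568, 21912
Δ⁴: 3384, 3864, 4344
Δ⁵: 480, 480
Constant fifth difference = 480.
Extend forward: 4344 + 480 = 4824;  21912 + 4824 = 26736;  81236 + 26736 = 107972;  246799 + 107972 = 354771;  650531 + 354771 = 1005302

1005302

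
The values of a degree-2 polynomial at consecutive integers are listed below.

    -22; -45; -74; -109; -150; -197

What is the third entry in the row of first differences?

Δ: -23, -29, -35, -41, -47
Δ²: -6, -6, -6, -6

-35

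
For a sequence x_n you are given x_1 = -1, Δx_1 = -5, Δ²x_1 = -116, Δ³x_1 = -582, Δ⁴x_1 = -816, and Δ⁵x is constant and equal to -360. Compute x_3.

-127

Build the table forward from the leading diagonal:
Fifth differences: -360, -360, -360
Fourth differences: -816, -1176, -1536
Third differences: -582, -1398, -2574
Second differences: -116, -698, -2096
First differences: -5, -121, -819
x: -1, -6, -127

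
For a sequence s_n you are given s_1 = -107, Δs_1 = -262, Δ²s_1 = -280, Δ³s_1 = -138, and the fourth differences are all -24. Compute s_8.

Build the table forward from the leading diagonal:
D4: -24  -24  -24  -24  -24  -24  -24  -24
D3: -138  -162  -186  -210  -234  -258  -282  -306
D2: -280  -418  -580  -766  -976  -1210  -1468  -1750
D1: -262  -542  -960  -1540  -2306  -3282  -4492  -5960
s: -107  -369  -911  -1871  -3411  -5717  -8999  -13491

-13491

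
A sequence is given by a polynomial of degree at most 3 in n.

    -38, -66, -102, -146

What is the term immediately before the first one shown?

-18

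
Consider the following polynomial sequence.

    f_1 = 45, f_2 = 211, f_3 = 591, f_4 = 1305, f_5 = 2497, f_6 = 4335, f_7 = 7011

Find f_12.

D1: 166, 380, 714, 1192, 1838, 2676
D2: 214, 334, 478, 646, 838
D3: 120, 144, 168, 192
D4: 24, 24, 24
Constant fourth difference = 24, so extend:
192 + 24 = 216;  838 + 216 = 1054;  2676 + 1054 = 3730;  7011 + 3730 = 10741
216 + 24 = 240;  1054 + 240 = 1294;  3730 + 1294 = 5024;  10741 + 5024 = 15765
240 + 24 = 264;  1294 + 264 = 1558;  5024 + 1558 = 6582;  15765 + 6582 = 22347
264 + 24 = 288;  1558 + 288 = 1846;  6582 + 1846 = 8428;  22347 + 8428 = 30775
288 + 24 = 312;  1846 + 312 = 2158;  8428 + 2158 = 10586;  30775 + 10586 = 41361

41361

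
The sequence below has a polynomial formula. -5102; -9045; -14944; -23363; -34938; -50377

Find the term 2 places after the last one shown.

-96039

First differences: -3943, -5899, -8419, -11575, -15439
Second differences: -1956, -2520, -3156, -3864
Third differences: -564, -636, -708
Fourth differences: -72, -72
Constant fourth difference = -72, so extend:
-708 − 72 = -780;  -3864 − 780 = -4644;  -15439 − 4644 = -20083;  -50377 − 20083 = -70460
-780 − 72 = -852;  -4644 − 852 = -5496;  -20083 − 5496 = -25579;  -70460 − 25579 = -96039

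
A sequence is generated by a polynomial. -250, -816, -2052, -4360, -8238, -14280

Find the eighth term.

D1: -566, -1236, -2308, -3878, -6042
D2: -670, -1072, -1570, -2164
D3: -402, -498, -594
D4: -96, -96
The fourth differences are constant (-96).
-594 − 96 = -690;  -2164 − 690 = -2854;  -6042 − 2854 = -8896;  -14280 − 8896 = -23176
-690 − 96 = -786;  -2854 − 786 = -3640;  -8896 − 3640 = -12536;  -23176 − 12536 = -35712

-35712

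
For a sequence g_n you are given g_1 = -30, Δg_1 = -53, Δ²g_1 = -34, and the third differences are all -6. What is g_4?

Build the table forward from the leading diagonal:
D3: -6  -6  -6  -6
D2: -34  -40  -46  -52
D1: -53  -87  -127  -173
g: -30  -83  -170  -297

-297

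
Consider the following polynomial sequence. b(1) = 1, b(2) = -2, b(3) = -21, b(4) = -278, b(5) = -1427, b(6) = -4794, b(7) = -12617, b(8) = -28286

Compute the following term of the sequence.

-56583

-3  -19  -257  -1149  -3367  -7823  -15669
-16  -238  -892  -2218  -4456  -7846
-222  -654  -1326  -2238  -3390
-432  -672  -912  -1152
-240  -240  -240
The fifth differences are constant (-240).
-1152 − 240 = -1392;  -3390 − 1392 = -4782;  -7846 − 4782 = -12628;  -15669 − 12628 = -28297;  -28286 − 28297 = -56583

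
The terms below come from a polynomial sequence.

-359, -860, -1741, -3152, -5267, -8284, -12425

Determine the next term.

D1: -501, -881, -1411, -2115, -3017, -4141
D2: -380, -530, -704, -902, -1124
D3: -150, -174, -198, -222
D4: -24, -24, -24
Constant fourth difference = -24, so extend:
-222 − 24 = -246;  -1124 − 246 = -1370;  -4141 − 1370 = -5511;  -12425 − 5511 = -17936

-17936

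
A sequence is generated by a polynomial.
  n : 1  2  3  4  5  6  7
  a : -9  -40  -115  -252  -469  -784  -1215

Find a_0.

D1: -31  -75  -137  -217  -315  -431
D2: -44  -62  -80  -98  -116
D3: -18  -18  -18  -18
The third differences are constant at -18.
Work back: -44 + 18 = -26;  -31 + 26 = -5;  -9 + 5 = -4

-4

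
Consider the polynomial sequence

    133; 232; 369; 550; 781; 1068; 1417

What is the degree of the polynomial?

3

99, 137, 181, 231, 287, 349
38, 44, 50, 56, 62
6, 6, 6, 6
The third differences are constant, so the polynomial has degree 3.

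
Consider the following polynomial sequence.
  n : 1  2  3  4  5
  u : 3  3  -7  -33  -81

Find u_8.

-417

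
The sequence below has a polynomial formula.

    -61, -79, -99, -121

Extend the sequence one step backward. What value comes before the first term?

-45

-18, -20, -22
-2, -2
The second differences are constant at -2.
Work back: -18 + 2 = -16;  -61 + 16 = -45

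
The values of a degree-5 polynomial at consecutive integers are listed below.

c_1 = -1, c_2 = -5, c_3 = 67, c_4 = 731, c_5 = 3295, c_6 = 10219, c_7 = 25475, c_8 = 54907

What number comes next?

Δ: -4, 72, 664, 2564, 6924, 15256, 29432
Δ²: 76, 592, 1900, 4360, 8332, 14176
Δ³: 516, 1308, 2460, 3972, 5844
Δ⁴: 792, 1152, 1512, 1872
Δ⁵: 360, 360, 360
The fifth differences are constant (360).
1872 + 360 = 2232;  5844 + 2232 = 8076;  14176 + 8076 = 22252;  29432 + 22252 = 51684;  54907 + 51684 = 106591

106591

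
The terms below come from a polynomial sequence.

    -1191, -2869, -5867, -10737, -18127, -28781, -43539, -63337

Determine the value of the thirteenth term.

-277407

Δ: -1678, -2998, -4870, -7390, -10654, -14758, -19798
Δ²: -1320, -1872, -2520, -3264, -4104, -5040
Δ³: -552, -648, -744, -840, -936
Δ⁴: -96, -96, -96, -96
Fourth differences constant at -96.
-936 − 96 = -1032;  -5040 − 1032 = -6072;  -19798 − 6072 = -25870;  -63337 − 25870 = -89207
-1032 − 96 = -1128;  -6072 − 1128 = -7200;  -25870 − 7200 = -33070;  -89207 − 33070 = -122277
-1128 − 96 = -1224;  -7200 − 1224 = -8424;  -33070 − 8424 = -41494;  -122277 − 41494 = -163771
-1224 − 96 = -1320;  -8424 − 1320 = -9744;  -41494 − 9744 = -51238;  -163771 − 51238 = -215009
-1320 − 96 = -1416;  -9744 − 1416 = -11160;  -51238 − 11160 = -62398;  -215009 − 62398 = -277407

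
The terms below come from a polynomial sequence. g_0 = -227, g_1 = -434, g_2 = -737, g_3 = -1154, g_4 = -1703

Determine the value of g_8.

-5579

-207 , -303 , -417 , -549
-96 , -114 , -132
-18 , -18
Constant third difference = -18, so extend:
-132 − 18 = -150;  -549 − 150 = -699;  -1703 − 699 = -2402
-150 − 18 = -168;  -699 − 168 = -867;  -2402 − 867 = -3269
-168 − 18 = -186;  -867 − 186 = -1053;  -3269 − 1053 = -4322
-186 − 18 = -204;  -1053 − 204 = -1257;  -4322 − 1257 = -5579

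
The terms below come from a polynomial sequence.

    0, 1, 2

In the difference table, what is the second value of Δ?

First differences: 1, 1

1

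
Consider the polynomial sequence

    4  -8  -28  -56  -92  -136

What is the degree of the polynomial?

2

First differences: -12, -20, -28, -36, -44
Second differences: -8, -8, -8, -8
The second differences are constant, so the polynomial has degree 2.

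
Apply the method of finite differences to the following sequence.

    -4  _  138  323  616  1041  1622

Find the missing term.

37

Using the last 5 terms:
185, 293, 425, 581
108, 132, 156
24, 24
Constant third difference = 24.
Extend backward: 108 − 24 = 84;  185 − 84 = 101;  138 − 101 = 37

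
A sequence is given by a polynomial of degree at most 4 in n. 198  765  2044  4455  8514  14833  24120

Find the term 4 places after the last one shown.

108468

567 , 1279 , 2411 , 4059 , 6319 , 9287
712 , 1132 , 1648 , 2260 , 2968
420 , 516 , 612 , 708
96 , 96 , 96
Constant fourth difference = 96, so extend:
708 + 96 = 804;  2968 + 804 = 3772;  9287 + 3772 = 13059;  24120 + 13059 = 37179
804 + 96 = 900;  3772 + 900 = 4672;  13059 + 4672 = 17731;  37179 + 17731 = 54910
900 + 96 = 996;  4672 + 996 = 5668;  17731 + 5668 = 23399;  54910 + 23399 = 78309
996 + 96 = 1092;  5668 + 1092 = 6760;  23399 + 6760 = 30159;  78309 + 30159 = 108468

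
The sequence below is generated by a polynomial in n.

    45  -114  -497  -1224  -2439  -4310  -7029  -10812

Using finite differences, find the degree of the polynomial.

4

D1: -159, -383, -727, -1215, -1871, -2719, -3783
D2: -224, -344, -488, -656, -848, -1064
D3: -120, -144, -168, -192, -216
D4: -24, -24, -24, -24
The fourth differences are constant, so the polynomial has degree 4.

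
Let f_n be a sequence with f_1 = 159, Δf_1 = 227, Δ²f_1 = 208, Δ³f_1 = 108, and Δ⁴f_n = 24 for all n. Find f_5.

Build the table forward from the leading diagonal:
Δ⁴: 24, 24, 24, 24, 24
Δ³: 108, 132, 156, 180, 204
Δ²: 208, 316, 448, 604, 784
Δ: 227, 435, 751, 1199, 1803
f: 159, 386, 821, 1572, 2771

2771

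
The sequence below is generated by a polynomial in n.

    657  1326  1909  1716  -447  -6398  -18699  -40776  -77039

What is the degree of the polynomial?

5

669, 583, -193, -2163, -5951, -12301, -22077, -36263
-86, -776, -1970, -3788, -6350, -9776, -14186
-690, -1194, -1818, -2562, -3426, -4410
-504, -624, -744, -864, -984
-120, -120, -120, -120
The fifth differences are constant, so the polynomial has degree 5.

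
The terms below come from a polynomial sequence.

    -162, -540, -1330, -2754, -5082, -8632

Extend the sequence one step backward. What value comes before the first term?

-22

-378, -790, -1424, -2328, -3550
-412, -634, -904, -1222
-222, -270, -318
-48, -48
The fourth differences are constant at -48.
Work back: -222 + 48 = -174;  -412 + 174 = -238;  -378 + 238 = -140;  -162 + 140 = -22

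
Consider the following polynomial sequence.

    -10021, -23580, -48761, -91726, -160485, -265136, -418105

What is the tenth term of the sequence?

Δ: -13559  -25181  -42965  -68759  -104651  -152969
Δ²: -11622  -17784  -25794  -35892  -48318
Δ³: -6162  -8010  -10098  -12426
Δ⁴: -1848  -2088  -2328
Δ⁵: -240  -240
Fifth differences constant at -240.
-2328 − 240 = -2568;  -12426 − 2568 = -14994;  -48318 − 14994 = -63312;  -152969 − 63312 = -216281;  -418105 − 216281 = -634386
-2568 − 240 = -2808;  -14994 − 2808 = -17802;  -63312 − 17802 = -81114;  -216281 − 81114 = -297395;  -634386 − 297395 = -931781
-2808 − 240 = -3048;  -17802 − 3048 = -20850;  -81114 − 20850 = -101964;  -297395 − 101964 = -399359;  -931781 − 399359 = -1331140

-1331140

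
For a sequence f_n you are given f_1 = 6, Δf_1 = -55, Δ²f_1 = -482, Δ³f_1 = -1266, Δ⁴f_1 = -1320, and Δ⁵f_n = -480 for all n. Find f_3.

-586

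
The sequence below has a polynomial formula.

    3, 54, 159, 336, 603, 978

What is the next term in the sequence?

First differences: 51, 105, 177, 267, 375
Second differences: 54, 72, 90, 108
Third differences: 18, 18, 18
Constant third difference = 18, so extend:
108 + 18 = 126;  375 + 126 = 501;  978 + 501 = 1479

1479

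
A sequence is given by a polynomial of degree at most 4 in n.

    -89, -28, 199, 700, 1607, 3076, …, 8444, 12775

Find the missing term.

5287

Using the first 6 terms:
Δ: 61  227  501  907  1469
Δ²: 166  274  406  562
Δ³: 108  132  156
Δ⁴: 24  24
Constant fourth difference = 24.
Extend forward: 156 + 24 = 180;  562 + 180 = 742;  1469 + 742 = 2211;  3076 + 2211 = 5287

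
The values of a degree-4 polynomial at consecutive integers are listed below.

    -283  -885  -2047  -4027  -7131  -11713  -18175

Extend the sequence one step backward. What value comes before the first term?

-31

-602, -1162, -1980, -3104, -4582, -6462
-560, -818, -1124, -1478, -1880
-258, -306, -354, -402
-48, -48, -48
The fourth differences are constant at -48.
Work back: -258 + 48 = -210;  -560 + 210 = -350;  -602 + 350 = -252;  -283 + 252 = -31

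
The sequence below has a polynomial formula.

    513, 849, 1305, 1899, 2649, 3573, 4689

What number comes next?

336 , 456 , 594 , 750 , 924 , 1116
120 , 138 , 156 , 174 , 192
18 , 18 , 18 , 18
The third differences are constant (18).
192 + 18 = 210;  1116 + 210 = 1326;  4689 + 1326 = 6015

6015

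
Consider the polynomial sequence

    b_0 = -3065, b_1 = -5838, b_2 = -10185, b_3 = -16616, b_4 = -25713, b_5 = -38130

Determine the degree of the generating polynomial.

4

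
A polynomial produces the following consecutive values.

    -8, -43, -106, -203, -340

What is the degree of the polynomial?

3

D1: -35, -63, -97, -137
D2: -28, -34, -40
D3: -6, -6
The third differences are constant, so the polynomial has degree 3.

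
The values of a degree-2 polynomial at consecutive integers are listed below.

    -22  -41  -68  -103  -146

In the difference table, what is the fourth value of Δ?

-43

First differences: -19, -27, -35, -43
Second differences: -8, -8, -8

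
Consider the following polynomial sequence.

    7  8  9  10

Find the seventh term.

13

First differences: 1 , 1 , 1
First differences constant at 1.
10 + 1 = 11
11 + 1 = 12
12 + 1 = 13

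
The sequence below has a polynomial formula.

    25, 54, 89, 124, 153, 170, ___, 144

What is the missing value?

169

Using the first 6 terms:
Δ: 29, 35, 35, 29, 17
Δ²: 6, 0, -6, -12
Δ³: -6, -6, -6
Constant third difference = -6.
Extend forward: -12 − 6 = -18;  17 − 18 = -1;  170 − 1 = 169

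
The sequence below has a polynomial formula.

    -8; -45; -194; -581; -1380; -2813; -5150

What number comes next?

-8709

Δ: -37  -149  -387  -799  -1433  -2337
Δ²: -112  -238  -412  -634  -904
Δ³: -126  -174  -222  -270
Δ⁴: -48  -48  -48
Constant fourth difference = -48, so extend:
-270 − 48 = -318;  -904 − 318 = -1222;  -2337 − 1222 = -3559;  -5150 − 3559 = -8709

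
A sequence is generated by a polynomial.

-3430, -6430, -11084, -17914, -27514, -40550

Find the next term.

-57760

Δ: -3000, -4654, -6830, -9600, -13036
Δ²: -1654, -2176, -2770, -3436
Δ³: -522, -594, -666
Δ⁴: -72, -72
The fourth differences are constant (-72).
-666 − 72 = -738;  -3436 − 738 = -4174;  -13036 − 4174 = -17210;  -40550 − 17210 = -57760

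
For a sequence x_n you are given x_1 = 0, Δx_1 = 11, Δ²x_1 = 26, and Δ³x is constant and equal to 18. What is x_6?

495

Build the table forward from the leading diagonal:
Δ³: 18  18  18  18  18  18
Δ²: 26  44  62  80  98  116
Δ: 11  37  81  143  223  321
x: 0  11  48  129  272  495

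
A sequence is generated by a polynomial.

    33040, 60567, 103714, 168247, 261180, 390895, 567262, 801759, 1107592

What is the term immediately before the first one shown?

D1: 27527  43147  64533  92933  129715  176367  234497  305833
D2: 15620  21386  28400  36782  46652  58130  71336
D3: 5766  7014  8382  9870  11478  13206
D4: 1248  1368  1488  1608  1728
D5: 120  120  120  120
The fifth differences are constant at 120.
Work back: 1248 − 120 = 1128;  5766 − 1128 = 4638;  15620 − 4638 = 10982;  27527 − 10982 = 16545;  33040 − 16545 = 16495

16495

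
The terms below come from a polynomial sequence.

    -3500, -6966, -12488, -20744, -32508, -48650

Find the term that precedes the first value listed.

Δ: -3466  -5522  -8256  -11764  -16142
Δ²: -2056  -2734  -3508  -4378
Δ³: -678  -774  -870
Δ⁴: -96  -96
The fourth differences are constant at -96.
Work back: -678 + 96 = -582;  -2056 + 582 = -1474;  -3466 + 1474 = -1992;  -3500 + 1992 = -1508

-1508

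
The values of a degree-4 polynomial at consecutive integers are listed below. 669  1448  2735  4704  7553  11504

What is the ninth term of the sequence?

32549

D1: 779, 1287, 1969, 2849, 3951
D2: 508, 682, 880, 1102
D3: 174, 198, 222
D4: 24, 24
The fourth differences are constant (24).
222 + 24 = 246;  1102 + 246 = 1348;  3951 + 1348 = 5299;  11504 + 5299 = 16803
246 + 24 = 270;  1348 + 270 = 1618;  5299 + 1618 = 6917;  16803 + 6917 = 23720
270 + 24 = 294;  1618 + 294 = 1912;  6917 + 1912 = 8829;  23720 + 8829 = 32549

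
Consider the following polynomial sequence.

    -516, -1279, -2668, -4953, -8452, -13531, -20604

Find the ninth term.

-42628

D1: -763, -1389, -2285, -3499, -5079, -7073
D2: -626, -896, -1214, -1580, -1994
D3: -270, -318, -366, -414
D4: -48, -48, -48
Fourth differences constant at -48.
-414 − 48 = -462;  -1994 − 462 = -2456;  -7073 − 2456 = -9529;  -20604 − 9529 = -30133
-462 − 48 = -510;  -2456 − 510 = -2966;  -9529 − 2966 = -12495;  -30133 − 12495 = -42628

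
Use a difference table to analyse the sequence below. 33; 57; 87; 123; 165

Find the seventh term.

D1: 24, 30, 36, 42
D2: 6, 6, 6
Constant second difference = 6, so extend:
42 + 6 = 48;  165 + 48 = 213
48 + 6 = 54;  213 + 54 = 267

267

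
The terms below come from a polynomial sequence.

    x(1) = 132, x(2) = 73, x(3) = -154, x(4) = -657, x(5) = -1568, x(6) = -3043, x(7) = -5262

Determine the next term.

-8429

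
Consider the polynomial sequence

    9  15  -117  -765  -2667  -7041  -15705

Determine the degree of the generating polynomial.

6, -132, -648, -1902, -4374, -8664
-138, -516, -1254, -2472, -4290
-378, -738, -1218, -1818
-360, -480, -600
-120, -120
The fifth differences are constant, so the polynomial has degree 5.

5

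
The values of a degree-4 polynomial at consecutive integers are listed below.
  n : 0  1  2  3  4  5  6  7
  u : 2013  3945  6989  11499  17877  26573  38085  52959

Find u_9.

95217

1932, 3044, 4510, 6378, 8696, 11512, 14874
1112, 1466, 1868, 2318, 2816, 3362
354, 402, 450, 498, 546
48, 48, 48, 48
Fourth differences constant at 48.
546 + 48 = 594;  3362 + 594 = 3956;  14874 + 3956 = 18830;  52959 + 18830 = 71789
594 + 48 = 642;  3956 + 642 = 4598;  18830 + 4598 = 23428;  71789 + 23428 = 95217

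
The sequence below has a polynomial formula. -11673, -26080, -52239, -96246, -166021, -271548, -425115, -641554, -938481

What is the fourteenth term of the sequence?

-4472116

Δ: -14407, -26159, -44007, -69775, -105527, -153567, -216439, -296927
Δ²: -11752, -17848, -25768, -35752, -48040, -62872, -80488
Δ³: -6096, -7920, -9984, -12288, -14832, -17616
Δ⁴: -1824, -2064, -2304, -2544, -2784
Δ⁵: -240, -240, -240, -240
Constant fifth difference = -240, so extend:
-2784 − 240 = -3024;  -17616 − 3024 = -20640;  -80488 − 20640 = -101128;  -296927 − 101128 = -398055;  -938481 − 398055 = -1336536
-3024 − 240 = -3264;  -20640 − 3264 = -23904;  -101128 − 23904 = -125032;  -398055 − 125032 = -523087;  -1336536 − 523087 = -1859623
-3264 − 240 = -3504;  -23904 − 3504 = -27408;  -125032 − 27408 = -152440;  -523087 − 152440 = -675527;  -1859623 − 675527 = -2535150
-3504 − 240 = -3744;  -27408 − 3744 = -31152;  -152440 − 31152 = -183592;  -675527 − 183592 = -859119;  -2535150 − 859119 = -3394269
-3744 − 240 = -3984;  -31152 − 3984 = -35136;  -183592 − 35136 = -218728;  -859119 − 218728 = -1077847;  -3394269 − 1077847 = -4472116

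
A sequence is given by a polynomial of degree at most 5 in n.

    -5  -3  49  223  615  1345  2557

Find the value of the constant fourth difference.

D1: 2, 52, 174, 392, 730, 1212
D2: 50, 122, 218, 338, 482
D3: 72, 96, 120, 144
D4: 24, 24, 24

24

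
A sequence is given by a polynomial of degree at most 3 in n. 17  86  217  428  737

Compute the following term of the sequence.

1162

D1: 69  131  211  309
D2: 62  80  98
D3: 18  18
The third differences are constant (18).
98 + 18 = 116;  309 + 116 = 425;  737 + 425 = 1162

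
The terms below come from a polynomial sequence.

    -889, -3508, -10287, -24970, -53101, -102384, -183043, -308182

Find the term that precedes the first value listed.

-126

Δ: -2619  -6779  -14683  -28131  -49283  -80659  -125139
Δ²: -4160  -7904  -13448  -21152  -31376  -44480
Δ³: -3744  -5544  -7704  -10224  -13104
Δ⁴: -1800  -2160  -2520  -2880
Δ⁵: -360  -360  -360
The fifth differences are constant at -360.
Work back: -1800 + 360 = -1440;  -3744 + 1440 = -2304;  -4160 + 2304 = -1856;  -2619 + 1856 = -763;  -889 + 763 = -126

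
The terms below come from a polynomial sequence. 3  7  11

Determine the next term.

15

Δ: 4, 4
First differences constant at 4.
11 + 4 = 15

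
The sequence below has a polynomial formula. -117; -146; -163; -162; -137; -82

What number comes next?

Δ: -29 , -17 , 1 , 25 , 55
Δ²: 12 , 18 , 24 , 30
Δ³: 6 , 6 , 6
Constant third difference = 6, so extend:
30 + 6 = 36;  55 + 36 = 91;  -82 + 91 = 9

9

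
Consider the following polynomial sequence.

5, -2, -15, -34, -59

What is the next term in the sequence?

D1: -7, -13, -19, -25
D2: -6, -6, -6
Constant second difference = -6, so extend:
-25 − 6 = -31;  -59 − 31 = -90

-90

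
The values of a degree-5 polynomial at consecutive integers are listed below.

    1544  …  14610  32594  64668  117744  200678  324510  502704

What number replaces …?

Using the last 7 terms:
17984, 32074, 53076, 82934, 123832, 178194
14090, 21002, 29858, 40898, 54362
6912, 8856, 11040, 13464
1944, 2184, 2424
240, 240
Constant fifth difference = 240.
Extend backward: 1944 − 240 = 1704;  6912 − 1704 = 5208;  14090 − 5208 = 8882;  17984 − 8882 = 9102;  14610 − 9102 = 5508

5508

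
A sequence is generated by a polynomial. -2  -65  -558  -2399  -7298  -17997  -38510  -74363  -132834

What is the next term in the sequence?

D1: -63, -493, -1841, -4899, -10699, -20513, -35853, -58471
D2: -430, -1348, -3058, -5800, -9814, -15340, -22618
D3: -918, -1710, -2742, -4014, -5526, -7278
D4: -792, -1032, -1272, -1512, -1752
D5: -240, -240, -240, -240
Fifth differences constant at -240.
-1752 − 240 = -1992;  -7278 − 1992 = -9270;  -22618 − 9270 = -31888;  -58471 − 31888 = -90359;  -132834 − 90359 = -223193

-223193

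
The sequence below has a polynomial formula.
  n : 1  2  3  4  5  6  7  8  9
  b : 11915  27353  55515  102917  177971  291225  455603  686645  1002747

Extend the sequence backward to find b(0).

4341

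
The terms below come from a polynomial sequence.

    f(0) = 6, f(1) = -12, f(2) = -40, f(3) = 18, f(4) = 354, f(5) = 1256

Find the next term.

3108

First differences: -18 , -28 , 58 , 336 , 902
Second differences: -10 , 86 , 278 , 566
Third differences: 96 , 192 , 288
Fourth differences: 96 , 96
The fourth differences are constant (96).
288 + 96 = 384;  566 + 384 = 950;  902 + 950 = 1852;  1256 + 1852 = 3108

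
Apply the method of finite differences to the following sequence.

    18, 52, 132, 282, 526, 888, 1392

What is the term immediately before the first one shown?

Δ: 34, 80, 150, 244, 362, 504
Δ²: 46, 70, 94, 118, 142
Δ³: 24, 24, 24, 24
The third differences are constant at 24.
Work back: 46 − 24 = 22;  34 − 22 = 12;  18 − 12 = 6

6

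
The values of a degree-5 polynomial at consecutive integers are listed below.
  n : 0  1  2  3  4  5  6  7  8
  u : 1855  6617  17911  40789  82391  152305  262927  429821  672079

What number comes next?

1012681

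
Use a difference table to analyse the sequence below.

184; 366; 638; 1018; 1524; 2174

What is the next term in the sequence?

D1: 182, 272, 380, 506, 650
D2: 90, 108, 126, 144
D3: 18, 18, 18
Constant third difference = 18, so extend:
144 + 18 = 162;  650 + 162 = 812;  2174 + 812 = 2986

2986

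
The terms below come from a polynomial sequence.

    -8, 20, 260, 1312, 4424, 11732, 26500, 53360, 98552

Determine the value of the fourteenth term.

28  240  1052  3112  7308  14768  26860  45192
212  812  2060  4196  7460  12092  18332
600  1248  2136  3264  4632  6240
648  888  1128  1368  1608
240  240  240  240
Constant fifth difference = 240, so extend:
1608 + 240 = 1848;  6240 + 1848 = 8088;  18332 + 8088 = 26420;  45192 + 26420 = 71612;  98552 + 71612 = 170164
1848 + 240 = 2088;  8088 + 2088 = 10176;  26420 + 10176 = 36596;  71612 + 36596 = 108208;  170164 + 108208 = 278372
2088 + 240 = 2328;  10176 + 2328 = 12504;  36596 + 12504 = 49100;  108208 + 49100 = 157308;  278372 + 157308 = 435680
2328 + 240 = 2568;  12504 + 2568 = 15072;  49100 + 15072 = 64172;  157308 + 64172 = 221480;  435680 + 221480 = 657160
2568 + 240 = 2808;  15072 + 2808 = 17880;  64172 + 17880 = 82052;  221480 + 82052 = 303532;  657160 + 303532 = 960692

960692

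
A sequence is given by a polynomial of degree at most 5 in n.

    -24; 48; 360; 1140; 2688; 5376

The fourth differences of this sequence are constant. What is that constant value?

Δ: 72, 312, 780, 1548, 2688
Δ²: 240, 468, 768, 1140
Δ³: 228, 300, 372
Δ⁴: 72, 72

72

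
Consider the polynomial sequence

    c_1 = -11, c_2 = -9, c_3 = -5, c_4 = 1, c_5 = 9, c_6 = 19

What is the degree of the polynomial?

D1: 2, 4, 6, 8, 10
D2: 2, 2, 2, 2
The second differences are constant, so the polynomial has degree 2.

2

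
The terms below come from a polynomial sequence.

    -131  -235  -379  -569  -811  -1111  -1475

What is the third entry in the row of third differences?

-6

Δ: -104, -144, -190, -242, -300, -364
Δ²: -40, -46, -52, -58, -64
Δ³: -6, -6, -6, -6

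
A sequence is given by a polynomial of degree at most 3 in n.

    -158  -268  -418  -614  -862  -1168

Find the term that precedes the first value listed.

Δ: -110  -150  -196  -248  -306
Δ²: -40  -46  -52  -58
Δ³: -6  -6  -6
The third differences are constant at -6.
Work back: -40 + 6 = -34;  -110 + 34 = -76;  -158 + 76 = -82

-82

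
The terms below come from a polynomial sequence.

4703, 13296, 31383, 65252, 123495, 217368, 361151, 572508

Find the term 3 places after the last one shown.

8593 , 18087 , 33869 , 58243 , 93873 , 143783 , 211357
9494 , 15782 , 24374 , 35630 , 49910 , 67574
6288 , 8592 , 11256 , 14280 , 17664
2304 , 2664 , 3024 , 3384
360 , 360 , 360
The fifth differences are constant (360).
3384 + 360 = 3744;  17664 + 3744 = 21408;  67574 + 21408 = 88982;  211357 + 88982 = 300339;  572508 + 300339 = 872847
3744 + 360 = 4104;  21408 + 4104 = 25512;  88982 + 25512 = 114494;  300339 + 114494 = 414833;  872847 + 414833 = 1287680
4104 + 360 = 4464;  25512 + 4464 = 29976;  114494 + 29976 = 144470;  414833 + 144470 = 559303;  1287680 + 559303 = 1846983

1846983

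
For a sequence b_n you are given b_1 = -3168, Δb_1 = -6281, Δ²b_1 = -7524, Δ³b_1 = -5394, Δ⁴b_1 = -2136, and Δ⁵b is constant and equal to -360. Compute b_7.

-295794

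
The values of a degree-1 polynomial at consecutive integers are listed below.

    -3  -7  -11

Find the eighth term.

-31

Δ: -4 , -4
First differences constant at -4.
-11 − 4 = -15
-15 − 4 = -19
-19 − 4 = -23
-23 − 4 = -27
-27 − 4 = -31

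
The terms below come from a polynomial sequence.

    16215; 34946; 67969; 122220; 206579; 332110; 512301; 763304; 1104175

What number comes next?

1557114

D1: 18731 , 33023 , 54251 , 84359 , 125531 , 180191 , 251003 , 340871
D2: 14292 , 21228 , 30108 , 41172 , 54660 , 70812 , 89868
D3: 6936 , 8880 , 11064 , 13488 , 16152 , 19056
D4: 1944 , 2184 , 2424 , 2664 , 2904
D5: 240 , 240 , 240 , 240
Constant fifth difference = 240, so extend:
2904 + 240 = 3144;  19056 + 3144 = 22200;  89868 + 22200 = 112068;  340871 + 112068 = 452939;  1104175 + 452939 = 1557114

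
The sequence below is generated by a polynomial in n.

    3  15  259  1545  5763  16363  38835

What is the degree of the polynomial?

5

D1: 12, 244, 1286, 4218, 10600, 22472
D2: 232, 1042, 2932, 6382, 11872
D3: 810, 1890, 3450, 5490
D4: 1080, 1560, 2040
D5: 480, 480
The fifth differences are constant, so the polynomial has degree 5.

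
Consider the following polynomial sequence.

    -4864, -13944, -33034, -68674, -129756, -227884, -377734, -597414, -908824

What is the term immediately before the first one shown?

-1246

Δ: -9080, -19090, -35640, -61082, -98128, -149850, -219680, -311410
Δ²: -10010, -16550, -25442, -37046, -51722, -69830, -91730
Δ³: -6540, -8892, -11604, -14676, -18108, -21900
Δ⁴: -2352, -2712, -3072, -3432, -3792
Δ⁵: -360, -360, -360, -360
The fifth differences are constant at -360.
Work back: -2352 + 360 = -1992;  -6540 + 1992 = -4548;  -10010 + 4548 = -5462;  -9080 + 5462 = -3618;  -4864 + 3618 = -1246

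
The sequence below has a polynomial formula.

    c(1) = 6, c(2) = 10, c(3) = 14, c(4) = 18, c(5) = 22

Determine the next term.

26

First differences: 4 , 4 , 4 , 4
The first differences are constant (4).
22 + 4 = 26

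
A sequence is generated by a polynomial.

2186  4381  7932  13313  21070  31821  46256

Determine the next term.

D1: 2195, 3551, 5381, 7757, 10751, 14435
D2: 1356, 1830, 2376, 2994, 3684
D3: 474, 546, 618, 690
D4: 72, 72, 72
Fourth differences constant at 72.
690 + 72 = 762;  3684 + 762 = 4446;  14435 + 4446 = 18881;  46256 + 18881 = 65137

65137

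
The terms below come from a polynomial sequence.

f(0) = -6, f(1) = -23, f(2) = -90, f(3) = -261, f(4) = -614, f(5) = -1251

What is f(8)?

First differences: -17 , -67 , -171 , -353 , -637
Second differences: -50 , -104 , -182 , -284
Third differences: -54 , -78 , -102
Fourth differences: -24 , -24
The fourth differences are constant (-24).
-102 − 24 = -126;  -284 − 126 = -410;  -637 − 410 = -1047;  -1251 − 1047 = -2298
-126 − 24 = -150;  -410 − 150 = -560;  -1047 − 560 = -1607;  -2298 − 1607 = -3905
-150 − 24 = -174;  -560 − 174 = -734;  -1607 − 734 = -2341;  -3905 − 2341 = -6246

-6246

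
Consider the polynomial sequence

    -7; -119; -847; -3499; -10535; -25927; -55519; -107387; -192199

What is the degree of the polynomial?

D1: -112, -728, -2652, -7036, -15392, -29592, -51868, -84812
D2: -616, -1924, -4384, -8356, -14200, -22276, -32944
D3: -1308, -2460, -3972, -5844, -8076, -10668
D4: -1152, -1512, -1872, -2232, -2592
D5: -360, -360, -360, -360
The fifth differences are constant, so the polynomial has degree 5.

5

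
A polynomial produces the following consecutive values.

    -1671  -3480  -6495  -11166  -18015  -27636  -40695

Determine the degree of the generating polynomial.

4

Δ: -1809, -3015, -4671, -6849, -9621, -13059
Δ²: -1206, -1656, -2178, -2772, -3438
Δ³: -450, -522, -594, -666
Δ⁴: -72, -72, -72
The fourth differences are constant, so the polynomial has degree 4.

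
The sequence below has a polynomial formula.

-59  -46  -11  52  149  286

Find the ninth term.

13 , 35 , 63 , 97 , 137
22 , 28 , 34 , 40
6 , 6 , 6
The third differences are constant (6).
40 + 6 = 46;  137 + 46 = 183;  286 + 183 = 469
46 + 6 = 52;  183 + 52 = 235;  469 + 235 = 704
52 + 6 = 58;  235 + 58 = 293;  704 + 293 = 997

997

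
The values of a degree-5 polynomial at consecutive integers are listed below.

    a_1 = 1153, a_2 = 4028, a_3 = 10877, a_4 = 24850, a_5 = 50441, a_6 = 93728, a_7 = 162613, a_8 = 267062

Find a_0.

206

D1: 2875, 6849, 13973, 25591, 43287, 68885, 104449
D2: 3974, 7124, 11618, 17696, 25598, 35564
D3: 3150, 4494, 6078, 7902, 9966
D4: 1344, 1584, 1824, 2064
D5: 240, 240, 240
The fifth differences are constant at 240.
Work back: 1344 − 240 = 1104;  3150 − 1104 = 2046;  3974 − 2046 = 1928;  2875 − 1928 = 947;  1153 − 947 = 206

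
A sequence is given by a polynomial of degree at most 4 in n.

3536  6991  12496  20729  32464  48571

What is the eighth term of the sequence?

97861

3455  5505  8233  11735  16107
2050  2728  3502  4372
678  774  870
96  96
The fourth differences are constant (96).
870 + 96 = 966;  4372 + 966 = 5338;  16107 + 5338 = 21445;  48571 + 21445 = 70016
966 + 96 = 1062;  5338 + 1062 = 6400;  21445 + 6400 = 27845;  70016 + 27845 = 97861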